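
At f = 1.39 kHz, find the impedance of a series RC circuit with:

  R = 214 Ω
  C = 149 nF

Step 1 — Angular frequency: ω = 2π·f = 2π·1390 = 8734 rad/s.
Step 2 — Component impedances:
  R: Z = R = 214 Ω
  C: Z = 1/(jωC) = -j/(ω·C) = 0 - j768.5 Ω
Step 3 — Series combination: Z_total = R + C = 214 - j768.5 Ω = 797.7∠-74.4° Ω.

Z = 214 - j768.5 Ω = 797.7∠-74.4° Ω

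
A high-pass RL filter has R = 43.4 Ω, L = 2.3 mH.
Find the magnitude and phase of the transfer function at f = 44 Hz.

Step 1 — Angular frequency: ω = 2π·44 = 276.5 rad/s.
Step 2 — Transfer function: H(jω) = jωL/(R + jωL).
Step 3 — Numerator jωL = j·0.6359; denominator R + jωL = 43.4 + j0.6359.
Step 4 — H = 0.0002146 + j0.01465.
Step 5 — Magnitude: |H| = 0.01465 (-36.7 dB); phase: φ = 89.2°.

|H| = 0.01465 (-36.7 dB), φ = 89.2°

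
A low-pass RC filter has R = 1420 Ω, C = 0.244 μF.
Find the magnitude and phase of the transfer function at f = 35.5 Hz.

Step 1 — Angular frequency: ω = 2π·35.5 = 223.1 rad/s.
Step 2 — Transfer function: H(jω) = 1/(1 + jωRC).
Step 3 — Denominator: 1 + jωRC = 1 + j·223.1·1420·2.44e-07 = 1 + j0.07728.
Step 4 — H = 0.9941 - j0.07682.
Step 5 — Magnitude: |H| = 0.997 (-0.0 dB); phase: φ = -4.4°.

|H| = 0.997 (-0.0 dB), φ = -4.4°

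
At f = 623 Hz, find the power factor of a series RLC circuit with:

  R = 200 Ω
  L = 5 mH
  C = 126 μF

Step 1 — Angular frequency: ω = 2π·f = 2π·623 = 3914 rad/s.
Step 2 — Component impedances:
  R: Z = R = 200 Ω
  L: Z = jωL = j·3914·0.005 = 0 + j19.57 Ω
  C: Z = 1/(jωC) = -j/(ω·C) = 0 - j2.028 Ω
Step 3 — Series combination: Z_total = R + L + C = 200 + j17.54 Ω = 200.8∠5.0° Ω.
Step 4 — Power factor: PF = cos(φ) = Re(Z)/|Z| = 200/200.77 = 0.9962.
Step 5 — Type: Im(Z) = 17.54 ⇒ lagging (phase φ = 5.0°).

PF = 0.9962 (lagging, φ = 5.0°)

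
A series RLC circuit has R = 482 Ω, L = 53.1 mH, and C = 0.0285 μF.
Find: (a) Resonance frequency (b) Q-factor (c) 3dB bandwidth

Step 1 — Resonance: ω₀ = 1/√(LC) = 1/√(0.0531·2.85e-08) = 2.571e+04 rad/s.
Step 2 — f₀ = ω₀/(2π) = 4091 Hz.
Step 3 — Series Q: Q = ω₀L/R = 2.571e+04·0.0531/482 = 2.832.
Step 4 — Bandwidth: Δω = ω₀/Q = 9077 rad/s; BW = Δω/(2π) = 1445 Hz.

(a) f₀ = 4091 Hz  (b) Q = 2.832  (c) BW = 1445 Hz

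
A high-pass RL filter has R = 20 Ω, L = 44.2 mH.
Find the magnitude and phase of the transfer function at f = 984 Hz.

Step 1 — Angular frequency: ω = 2π·984 = 6183 rad/s.
Step 2 — Transfer function: H(jω) = jωL/(R + jωL).
Step 3 — Numerator jωL = j·273.3; denominator R + jωL = 20 + j273.3.
Step 4 — H = 0.9947 + j0.0728.
Step 5 — Magnitude: |H| = 0.9973 (-0.0 dB); phase: φ = 4.2°.

|H| = 0.9973 (-0.0 dB), φ = 4.2°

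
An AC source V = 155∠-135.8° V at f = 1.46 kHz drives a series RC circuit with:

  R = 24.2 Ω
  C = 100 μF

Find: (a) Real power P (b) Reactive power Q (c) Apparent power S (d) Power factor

Step 1 — Angular frequency: ω = 2π·f = 2π·1460 = 9173 rad/s.
Step 2 — Component impedances:
  R: Z = R = 24.2 Ω
  C: Z = 1/(jωC) = -j/(ω·C) = 0 - j1.09 Ω
Step 3 — Series combination: Z_total = R + C = 24.2 - j1.09 Ω = 24.22∠-2.6° Ω.
Step 4 — Source phasor: V = 155∠-135.8° V = -111.1 - j108.1 V.
Step 5 — Current: I = V / Z = -4.382 - j4.663 A = 6.398∠-133.2° A.
Step 6 — Complex power: S = V·I* = 990.8 - j44.63 VA.
Step 7 — Real power: P = Re(S) = 990.8 W.
Step 8 — Reactive power: Q = Im(S) = -44.63 VAR.
Step 9 — Apparent power: |S| = 991.8 VA.
Step 10 — Power factor: PF = P/|S| = 0.999 (leading).

(a) P = 990.8 W  (b) Q = -44.63 VAR  (c) S = 991.8 VA  (d) PF = 0.999 (leading)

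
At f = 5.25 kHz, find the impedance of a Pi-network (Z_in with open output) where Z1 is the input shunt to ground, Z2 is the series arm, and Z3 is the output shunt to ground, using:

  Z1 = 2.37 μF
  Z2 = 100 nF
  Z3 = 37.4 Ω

Step 1 — Angular frequency: ω = 2π·f = 2π·5250 = 3.299e+04 rad/s.
Step 2 — Component impedances:
  Z1: Z = 1/(jωC) = -j/(ω·C) = 0 - j12.79 Ω
  Z2: Z = 1/(jωC) = -j/(ω·C) = 0 - j303.2 Ω
  Z3: Z = R = 37.4 Ω
Step 3 — With open output, the series arm Z2 and the output shunt Z3 appear in series to ground: Z2 + Z3 = 37.4 - j303.2 Ω.
Step 4 — Parallel with input shunt Z1: Z_in = Z1 || (Z2 + Z3) = 0.06046 - j12.28 Ω = 12.28∠-89.7° Ω.

Z = 0.06046 - j12.28 Ω = 12.28∠-89.7° Ω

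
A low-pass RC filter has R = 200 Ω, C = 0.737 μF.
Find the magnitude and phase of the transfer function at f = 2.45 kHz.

Step 1 — Angular frequency: ω = 2π·2450 = 1.539e+04 rad/s.
Step 2 — Transfer function: H(jω) = 1/(1 + jωRC).
Step 3 — Denominator: 1 + jωRC = 1 + j·1.539e+04·200·7.37e-07 = 1 + j2.269.
Step 4 — H = 0.1626 - j0.369.
Step 5 — Magnitude: |H| = 0.4033 (-7.9 dB); phase: φ = -66.2°.

|H| = 0.4033 (-7.9 dB), φ = -66.2°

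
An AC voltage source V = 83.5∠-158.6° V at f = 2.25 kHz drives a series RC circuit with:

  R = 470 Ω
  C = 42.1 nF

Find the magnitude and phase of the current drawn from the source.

Step 1 — Angular frequency: ω = 2π·f = 2π·2250 = 1.414e+04 rad/s.
Step 2 — Component impedances:
  R: Z = R = 470 Ω
  C: Z = 1/(jωC) = -j/(ω·C) = 0 - j1680 Ω
Step 3 — Series combination: Z_total = R + C = 470 - j1680 Ω = 1745∠-74.4° Ω.
Step 4 — Source phasor: V = 83.5∠-158.6° V = -77.74 - j30.47 V.
Step 5 — Ohm's law: I = V / Z_total = (-77.74 - j30.47) / (470 - j1680) = 0.004813 - j0.04762 A.
Step 6 — Convert to polar: |I| = 0.04786 A, ∠I = -84.2°.

I = 0.04786∠-84.2° A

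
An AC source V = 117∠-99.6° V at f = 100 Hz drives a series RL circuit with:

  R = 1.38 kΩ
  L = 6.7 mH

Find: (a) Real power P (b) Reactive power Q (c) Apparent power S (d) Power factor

Step 1 — Angular frequency: ω = 2π·f = 2π·100 = 628.3 rad/s.
Step 2 — Component impedances:
  R: Z = R = 1380 Ω
  L: Z = jωL = j·628.3·0.0067 = 0 + j4.21 Ω
Step 3 — Series combination: Z_total = R + L = 1380 + j4.21 Ω = 1380∠0.2° Ω.
Step 4 — Source phasor: V = 117∠-99.6° V = -19.51 - j115.4 V.
Step 5 — Current: I = V / Z = -0.01439 - j0.08355 A = 0.08478∠-99.8° A.
Step 6 — Complex power: S = V·I* = 9.919 + j0.03026 VA.
Step 7 — Real power: P = Re(S) = 9.919 W.
Step 8 — Reactive power: Q = Im(S) = 0.03026 VAR.
Step 9 — Apparent power: |S| = 9.92 VA.
Step 10 — Power factor: PF = P/|S| = 1 (lagging).

(a) P = 9.919 W  (b) Q = 0.03026 VAR  (c) S = 9.92 VA  (d) PF = 1 (lagging)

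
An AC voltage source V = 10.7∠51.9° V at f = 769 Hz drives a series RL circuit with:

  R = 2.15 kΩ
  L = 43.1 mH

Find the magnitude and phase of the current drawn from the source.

Step 1 — Angular frequency: ω = 2π·f = 2π·769 = 4832 rad/s.
Step 2 — Component impedances:
  R: Z = R = 2150 Ω
  L: Z = jωL = j·4832·0.0431 = 0 + j208.2 Ω
Step 3 — Series combination: Z_total = R + L = 2150 + j208.2 Ω = 2160∠5.5° Ω.
Step 4 — Source phasor: V = 10.7∠51.9° V = 6.602 + j8.42 V.
Step 5 — Ohm's law: I = V / Z_total = (6.602 + j8.42) / (2150 + j208.2) = 0.003418 + j0.003585 A.
Step 6 — Convert to polar: |I| = 0.004954 A, ∠I = 46.4°.

I = 0.004954∠46.4° A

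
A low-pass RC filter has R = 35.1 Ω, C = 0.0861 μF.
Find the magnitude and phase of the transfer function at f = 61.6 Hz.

Step 1 — Angular frequency: ω = 2π·61.6 = 387 rad/s.
Step 2 — Transfer function: H(jω) = 1/(1 + jωRC).
Step 3 — Denominator: 1 + jωRC = 1 + j·387·35.1·8.61e-08 = 1 + j0.00117.
Step 4 — H = 1 - j0.00117.
Step 5 — Magnitude: |H| = 1 (-0.0 dB); phase: φ = -0.1°.

|H| = 1 (-0.0 dB), φ = -0.1°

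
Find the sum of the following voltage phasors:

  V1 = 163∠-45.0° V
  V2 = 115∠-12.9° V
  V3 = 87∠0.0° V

Step 1 — Convert each phasor to rectangular form:
  V1 = 163·(cos(-45.0°) + j·sin(-45.0°)) = 115.3 - j115.3 V
  V2 = 115·(cos(-12.9°) + j·sin(-12.9°)) = 112.1 - j25.67 V
  V3 = 87·(cos(0.0°) + j·sin(0.0°)) = 87 V
Step 2 — Sum components: V_total = 314.4 - j140.9 V.
Step 3 — Convert to polar: |V_total| = 344.5 V, ∠V_total = -24.1°.

V_total = 344.5∠-24.1° V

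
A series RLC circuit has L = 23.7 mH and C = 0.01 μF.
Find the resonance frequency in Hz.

Step 1 — Resonance condition Im(Z)=0 gives ω₀ = 1/√(LC).
Step 2 — ω₀ = 1/√(0.0237·1e-08) = 6.496e+04 rad/s.
Step 3 — f₀ = ω₀/(2π) = 1.034e+04 Hz.

f₀ = 1.034e+04 Hz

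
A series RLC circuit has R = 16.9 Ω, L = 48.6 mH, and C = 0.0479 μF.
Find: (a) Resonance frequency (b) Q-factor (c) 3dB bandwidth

Step 1 — Resonance condition Im(Z)=0 gives ω₀ = 1/√(LC).
Step 2 — ω₀ = 1/√(0.0486·4.79e-08) = 2.073e+04 rad/s.
Step 3 — f₀ = ω₀/(2π) = 3299 Hz.
Step 4 — Series Q: Q = ω₀L/R = 2.073e+04·0.0486/16.9 = 59.6.
Step 5 — 3dB bandwidth: Δω = ω₀/Q = 347.7 rad/s; BW = Δω/(2π) = 55.34 Hz.

(a) f₀ = 3299 Hz  (b) Q = 59.6  (c) BW = 55.34 Hz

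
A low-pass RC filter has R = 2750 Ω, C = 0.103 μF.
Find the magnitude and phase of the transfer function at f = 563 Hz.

Step 1 — Angular frequency: ω = 2π·563 = 3537 rad/s.
Step 2 — Transfer function: H(jω) = 1/(1 + jωRC).
Step 3 — Denominator: 1 + jωRC = 1 + j·3537·2750·1.03e-07 = 1 + j1.002.
Step 4 — H = 0.499 - j0.5.
Step 5 — Magnitude: |H| = 0.7064 (-3.0 dB); phase: φ = -45.1°.

|H| = 0.7064 (-3.0 dB), φ = -45.1°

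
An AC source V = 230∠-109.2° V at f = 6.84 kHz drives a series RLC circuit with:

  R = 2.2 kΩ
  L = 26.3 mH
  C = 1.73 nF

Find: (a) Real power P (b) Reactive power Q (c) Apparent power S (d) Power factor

Step 1 — Angular frequency: ω = 2π·f = 2π·6840 = 4.298e+04 rad/s.
Step 2 — Component impedances:
  R: Z = R = 2200 Ω
  L: Z = jωL = j·4.298e+04·0.0263 = 0 + j1130 Ω
  C: Z = 1/(jωC) = -j/(ω·C) = 0 - j1.345e+04 Ω
Step 3 — Series combination: Z_total = R + L + C = 2200 - j1.232e+04 Ω = 1.251e+04∠-79.9° Ω.
Step 4 — Source phasor: V = 230∠-109.2° V = -75.64 - j217.2 V.
Step 5 — Current: I = V / Z = 0.01602 - j0.009001 A = 0.01838∠-29.3° A.
Step 6 — Complex power: S = V·I* = 0.7431 - j4.161 VA.
Step 7 — Real power: P = Re(S) = 0.7431 W.
Step 8 — Reactive power: Q = Im(S) = -4.161 VAR.
Step 9 — Apparent power: |S| = 4.227 VA.
Step 10 — Power factor: PF = P/|S| = 0.1758 (leading).

(a) P = 0.7431 W  (b) Q = -4.161 VAR  (c) S = 4.227 VA  (d) PF = 0.1758 (leading)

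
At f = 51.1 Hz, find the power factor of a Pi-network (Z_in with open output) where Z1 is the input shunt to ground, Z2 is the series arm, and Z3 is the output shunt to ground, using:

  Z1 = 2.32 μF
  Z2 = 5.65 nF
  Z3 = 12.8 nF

Step 1 — Angular frequency: ω = 2π·f = 2π·51.1 = 321.1 rad/s.
Step 2 — Component impedances:
  Z1: Z = 1/(jωC) = -j/(ω·C) = 0 - j1342 Ω
  Z2: Z = 1/(jωC) = -j/(ω·C) = 0 - j5.513e+05 Ω
  Z3: Z = 1/(jωC) = -j/(ω·C) = 0 - j2.433e+05 Ω
Step 3 — With open output, the series arm Z2 and the output shunt Z3 appear in series to ground: Z2 + Z3 = 0 - j7.946e+05 Ω.
Step 4 — Parallel with input shunt Z1: Z_in = Z1 || (Z2 + Z3) = 0 - j1340 Ω = 1340∠-90.0° Ω.
Step 5 — Power factor: PF = cos(φ) = Re(Z)/|Z| = 0/1340 = 0.
Step 6 — Type: Im(Z) = -1340 ⇒ leading (phase φ = -90.0°).

PF = 0 (leading, φ = -90.0°)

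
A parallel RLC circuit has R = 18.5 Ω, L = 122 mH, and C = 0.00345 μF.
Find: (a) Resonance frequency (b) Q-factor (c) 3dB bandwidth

Step 1 — Resonance: ω₀ = 1/√(LC) = 1/√(0.122·3.45e-09) = 4.874e+04 rad/s.
Step 2 — f₀ = ω₀/(2π) = 7758 Hz.
Step 3 — Parallel Q: Q = R/(ω₀L) = 18.5/(4.874e+04·0.122) = 0.003111.
Step 4 — Bandwidth: Δω = ω₀/Q = 1.567e+07 rad/s; BW = Δω/(2π) = 2.494e+06 Hz.

(a) f₀ = 7758 Hz  (b) Q = 0.003111  (c) BW = 2.494e+06 Hz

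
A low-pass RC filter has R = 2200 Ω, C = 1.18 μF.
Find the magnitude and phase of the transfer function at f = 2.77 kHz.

Step 1 — Angular frequency: ω = 2π·2770 = 1.74e+04 rad/s.
Step 2 — Transfer function: H(jω) = 1/(1 + jωRC).
Step 3 — Denominator: 1 + jωRC = 1 + j·1.74e+04·2200·1.18e-06 = 1 + j45.18.
Step 4 — H = 0.0004896 - j0.02212.
Step 5 — Magnitude: |H| = 0.02213 (-33.1 dB); phase: φ = -88.7°.

|H| = 0.02213 (-33.1 dB), φ = -88.7°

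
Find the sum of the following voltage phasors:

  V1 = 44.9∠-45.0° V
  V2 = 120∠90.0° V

Step 1 — Convert each phasor to rectangular form:
  V1 = 44.9·(cos(-45.0°) + j·sin(-45.0°)) = 31.75 - j31.75 V
  V2 = 120·(cos(90.0°) + j·sin(90.0°)) = 0 + j120 V
Step 2 — Sum components: V_total = 31.75 + j88.25 V.
Step 3 — Convert to polar: |V_total| = 93.79 V, ∠V_total = 70.2°.

V_total = 93.79∠70.2° V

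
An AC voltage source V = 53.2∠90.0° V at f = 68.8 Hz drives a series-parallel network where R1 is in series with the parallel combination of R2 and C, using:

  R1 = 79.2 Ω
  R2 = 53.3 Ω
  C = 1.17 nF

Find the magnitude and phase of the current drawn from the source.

Step 1 — Angular frequency: ω = 2π·f = 2π·68.8 = 432.3 rad/s.
Step 2 — Component impedances:
  R1: Z = R = 79.2 Ω
  R2: Z = R = 53.3 Ω
  C: Z = 1/(jωC) = -j/(ω·C) = 0 - j1.977e+06 Ω
Step 3 — Parallel branch: R2 || C = 1/(1/R2 + 1/C) = 53.3 - j0.001437 Ω.
Step 4 — Series with R1: Z_total = R1 + (R2 || C) = 132.5 - j0.001437 Ω = 132.5∠-0.0° Ω.
Step 5 — Source phasor: V = 53.2∠90.0° V = 0 + j53.2 V.
Step 6 — Ohm's law: I = V / Z_total = (0 + j53.2) / (132.5 - j0.001437) = -4.354e-06 + j0.4015 A.
Step 7 — Convert to polar: |I| = 0.4015 A, ∠I = 90.0°.

I = 0.4015∠90.0° A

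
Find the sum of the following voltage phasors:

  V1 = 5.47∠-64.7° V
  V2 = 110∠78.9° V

Step 1 — Convert each phasor to rectangular form:
  V1 = 5.47·(cos(-64.7°) + j·sin(-64.7°)) = 2.338 - j4.945 V
  V2 = 110·(cos(78.9°) + j·sin(78.9°)) = 21.18 + j107.9 V
Step 2 — Sum components: V_total = 23.52 + j103 V.
Step 3 — Convert to polar: |V_total| = 105.6 V, ∠V_total = 77.1°.

V_total = 105.6∠77.1° V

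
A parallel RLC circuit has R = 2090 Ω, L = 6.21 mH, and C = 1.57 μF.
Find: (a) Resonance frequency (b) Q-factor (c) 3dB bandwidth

Step 1 — Resonance: ω₀ = 1/√(LC) = 1/√(0.00621·1.57e-06) = 1.013e+04 rad/s.
Step 2 — f₀ = ω₀/(2π) = 1612 Hz.
Step 3 — Parallel Q: Q = R/(ω₀L) = 2090/(1.013e+04·0.00621) = 33.23.
Step 4 — Bandwidth: Δω = ω₀/Q = 304.8 rad/s; BW = Δω/(2π) = 48.5 Hz.

(a) f₀ = 1612 Hz  (b) Q = 33.23  (c) BW = 48.5 Hz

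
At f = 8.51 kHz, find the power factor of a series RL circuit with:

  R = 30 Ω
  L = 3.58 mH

Step 1 — Angular frequency: ω = 2π·f = 2π·8510 = 5.347e+04 rad/s.
Step 2 — Component impedances:
  R: Z = R = 30 Ω
  L: Z = jωL = j·5.347e+04·0.00358 = 0 + j191.4 Ω
Step 3 — Series combination: Z_total = R + L = 30 + j191.4 Ω = 193.8∠81.1° Ω.
Step 4 — Power factor: PF = cos(φ) = Re(Z)/|Z| = 30/193.8 = 0.1548.
Step 5 — Type: Im(Z) = 191.4 ⇒ lagging (phase φ = 81.1°).

PF = 0.1548 (lagging, φ = 81.1°)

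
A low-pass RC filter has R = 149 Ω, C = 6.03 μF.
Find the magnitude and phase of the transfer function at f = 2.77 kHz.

Step 1 — Angular frequency: ω = 2π·2770 = 1.74e+04 rad/s.
Step 2 — Transfer function: H(jω) = 1/(1 + jωRC).
Step 3 — Denominator: 1 + jωRC = 1 + j·1.74e+04·149·6.03e-06 = 1 + j15.64.
Step 4 — H = 0.004073 - j0.06369.
Step 5 — Magnitude: |H| = 0.06382 (-23.9 dB); phase: φ = -86.3°.

|H| = 0.06382 (-23.9 dB), φ = -86.3°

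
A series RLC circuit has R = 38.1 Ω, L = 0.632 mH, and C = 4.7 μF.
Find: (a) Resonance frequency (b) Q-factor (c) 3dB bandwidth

Step 1 — Resonance: ω₀ = 1/√(LC) = 1/√(0.000632·4.7e-06) = 1.835e+04 rad/s.
Step 2 — f₀ = ω₀/(2π) = 2920 Hz.
Step 3 — Series Q: Q = ω₀L/R = 1.835e+04·0.000632/38.1 = 0.3044.
Step 4 — Bandwidth: Δω = ω₀/Q = 6.028e+04 rad/s; BW = Δω/(2π) = 9595 Hz.

(a) f₀ = 2920 Hz  (b) Q = 0.3044  (c) BW = 9595 Hz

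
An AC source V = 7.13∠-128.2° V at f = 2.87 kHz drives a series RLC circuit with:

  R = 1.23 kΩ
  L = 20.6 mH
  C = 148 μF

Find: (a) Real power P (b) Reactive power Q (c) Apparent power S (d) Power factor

Step 1 — Angular frequency: ω = 2π·f = 2π·2870 = 1.803e+04 rad/s.
Step 2 — Component impedances:
  R: Z = R = 1230 Ω
  L: Z = jωL = j·1.803e+04·0.0206 = 0 + j371.5 Ω
  C: Z = 1/(jωC) = -j/(ω·C) = 0 - j0.3747 Ω
Step 3 — Series combination: Z_total = R + L + C = 1230 + j371.1 Ω = 1285∠16.8° Ω.
Step 4 — Source phasor: V = 7.13∠-128.2° V = -4.409 - j5.603 V.
Step 5 — Current: I = V / Z = -0.004545 - j0.003184 A = 0.00555∠-145.0° A.
Step 6 — Complex power: S = V·I* = 0.03788 + j0.01143 VA.
Step 7 — Real power: P = Re(S) = 0.03788 W.
Step 8 — Reactive power: Q = Im(S) = 0.01143 VAR.
Step 9 — Apparent power: |S| = 0.03957 VA.
Step 10 — Power factor: PF = P/|S| = 0.9574 (lagging).

(a) P = 0.03788 W  (b) Q = 0.01143 VAR  (c) S = 0.03957 VA  (d) PF = 0.9574 (lagging)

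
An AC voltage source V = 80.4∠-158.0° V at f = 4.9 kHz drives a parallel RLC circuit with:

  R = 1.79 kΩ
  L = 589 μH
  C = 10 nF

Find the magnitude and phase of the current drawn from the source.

Step 1 — Angular frequency: ω = 2π·f = 2π·4900 = 3.079e+04 rad/s.
Step 2 — Component impedances:
  R: Z = R = 1790 Ω
  L: Z = jωL = j·3.079e+04·0.000589 = 0 + j18.13 Ω
  C: Z = 1/(jωC) = -j/(ω·C) = 0 - j3248 Ω
Step 3 — Parallel combination: 1/Z_total = 1/R + 1/L + 1/C; Z_total = 0.1858 + j18.23 Ω = 18.23∠89.4° Ω.
Step 4 — Source phasor: V = 80.4∠-158.0° V = -74.55 - j30.12 V.
Step 5 — Ohm's law: I = V / Z_total = (-74.55 - j30.12) / (0.1858 + j18.23) = -1.693 + j4.071 A.
Step 6 — Convert to polar: |I| = 4.409 A, ∠I = 112.6°.

I = 4.409∠112.6° A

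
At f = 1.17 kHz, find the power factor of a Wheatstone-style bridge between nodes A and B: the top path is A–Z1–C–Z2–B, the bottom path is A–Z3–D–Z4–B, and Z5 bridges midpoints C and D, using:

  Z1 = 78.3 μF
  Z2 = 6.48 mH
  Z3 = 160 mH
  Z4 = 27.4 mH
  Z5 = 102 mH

Step 1 — Angular frequency: ω = 2π·f = 2π·1170 = 7351 rad/s.
Step 2 — Component impedances:
  Z1: Z = 1/(jωC) = -j/(ω·C) = 0 - j1.737 Ω
  Z2: Z = jωL = j·7351·0.00648 = 0 + j47.64 Ω
  Z3: Z = jωL = j·7351·0.16 = 0 + j1176 Ω
  Z4: Z = jωL = j·7351·0.0274 = 0 + j201.4 Ω
  Z5: Z = jωL = j·7351·0.102 = 0 + j749.8 Ω
Step 3 — Bridge requires nodal analysis (the Z5 bridge couples midpoints C and D, so the two paths cannot be reduced to a simple series/parallel combination). Setting node B to ground and injecting 1 A at node A, the 3-node admittance system at A, C, D solves to V_A = Z_AB = 0 + j42.78 Ω = 42.78∠90.0° Ω.
Step 4 — Power factor: PF = cos(φ) = Re(Z)/|Z| = 0/42.78 = 0.
Step 5 — Type: Im(Z) = 42.78 ⇒ lagging (phase φ = 90.0°).

PF = 0 (lagging, φ = 90.0°)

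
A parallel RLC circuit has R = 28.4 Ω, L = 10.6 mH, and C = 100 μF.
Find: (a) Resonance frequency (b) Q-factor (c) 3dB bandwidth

Step 1 — Resonance: ω₀ = 1/√(LC) = 1/√(0.0106·0.0001) = 971.3 rad/s.
Step 2 — f₀ = ω₀/(2π) = 154.6 Hz.
Step 3 — Parallel Q: Q = R/(ω₀L) = 28.4/(971.3·0.0106) = 2.758.
Step 4 — Bandwidth: Δω = ω₀/Q = 352.1 rad/s; BW = Δω/(2π) = 56.04 Hz.

(a) f₀ = 154.6 Hz  (b) Q = 2.758  (c) BW = 56.04 Hz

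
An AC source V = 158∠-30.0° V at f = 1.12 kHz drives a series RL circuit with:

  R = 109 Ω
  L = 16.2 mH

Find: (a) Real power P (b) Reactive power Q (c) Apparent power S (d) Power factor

Step 1 — Angular frequency: ω = 2π·f = 2π·1120 = 7037 rad/s.
Step 2 — Component impedances:
  R: Z = R = 109 Ω
  L: Z = jωL = j·7037·0.0162 = 0 + j114 Ω
Step 3 — Series combination: Z_total = R + L = 109 + j114 Ω = 157.7∠46.3° Ω.
Step 4 — Source phasor: V = 158∠-30.0° V = 136.8 - j79 V.
Step 5 — Current: I = V / Z = 0.2375 - j0.9732 A = 1.002∠-76.3° A.
Step 6 — Complex power: S = V·I* = 109.4 + j114.4 VA.
Step 7 — Real power: P = Re(S) = 109.4 W.
Step 8 — Reactive power: Q = Im(S) = 114.4 VAR.
Step 9 — Apparent power: |S| = 158.3 VA.
Step 10 — Power factor: PF = P/|S| = 0.6911 (lagging).

(a) P = 109.4 W  (b) Q = 114.4 VAR  (c) S = 158.3 VA  (d) PF = 0.6911 (lagging)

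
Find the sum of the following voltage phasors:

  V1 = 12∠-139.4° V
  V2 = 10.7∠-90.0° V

Step 1 — Convert each phasor to rectangular form:
  V1 = 12·(cos(-139.4°) + j·sin(-139.4°)) = -9.111 - j7.809 V
  V2 = 10.7·(cos(-90.0°) + j·sin(-90.0°)) = 0 - j10.7 V
Step 2 — Sum components: V_total = -9.111 - j18.51 V.
Step 3 — Convert to polar: |V_total| = 20.63 V, ∠V_total = -116.2°.

V_total = 20.63∠-116.2° V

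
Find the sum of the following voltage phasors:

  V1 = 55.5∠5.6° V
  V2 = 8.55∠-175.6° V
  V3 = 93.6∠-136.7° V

Step 1 — Convert each phasor to rectangular form:
  V1 = 55.5·(cos(5.6°) + j·sin(5.6°)) = 55.24 + j5.416 V
  V2 = 8.55·(cos(-175.6°) + j·sin(-175.6°)) = -8.525 - j0.6559 V
  V3 = 93.6·(cos(-136.7°) + j·sin(-136.7°)) = -68.12 - j64.19 V
Step 2 — Sum components: V_total = -21.41 - j59.43 V.
Step 3 — Convert to polar: |V_total| = 63.17 V, ∠V_total = -109.8°.

V_total = 63.17∠-109.8° V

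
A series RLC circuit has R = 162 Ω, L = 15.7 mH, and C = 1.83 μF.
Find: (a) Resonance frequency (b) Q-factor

Step 1 — Resonance condition Im(Z)=0 gives ω₀ = 1/√(LC).
Step 2 — ω₀ = 1/√(0.0157·1.83e-06) = 5900 rad/s.
Step 3 — f₀ = ω₀/(2π) = 939 Hz.
Step 4 — Series Q: Q = ω₀L/R = 5900·0.0157/162 = 0.5718.

(a) f₀ = 939 Hz  (b) Q = 0.5718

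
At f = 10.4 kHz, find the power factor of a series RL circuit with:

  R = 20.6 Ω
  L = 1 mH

Step 1 — Angular frequency: ω = 2π·f = 2π·1.04e+04 = 6.535e+04 rad/s.
Step 2 — Component impedances:
  R: Z = R = 20.6 Ω
  L: Z = jωL = j·6.535e+04·0.001 = 0 + j65.35 Ω
Step 3 — Series combination: Z_total = R + L = 20.6 + j65.35 Ω = 68.52∠72.5° Ω.
Step 4 — Power factor: PF = cos(φ) = Re(Z)/|Z| = 20.6/68.515 = 0.3007.
Step 5 — Type: Im(Z) = 65.35 ⇒ lagging (phase φ = 72.5°).

PF = 0.3007 (lagging, φ = 72.5°)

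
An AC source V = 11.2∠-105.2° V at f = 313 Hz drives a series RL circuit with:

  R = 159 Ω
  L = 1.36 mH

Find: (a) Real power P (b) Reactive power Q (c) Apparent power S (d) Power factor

Step 1 — Angular frequency: ω = 2π·f = 2π·313 = 1967 rad/s.
Step 2 — Component impedances:
  R: Z = R = 159 Ω
  L: Z = jωL = j·1967·0.00136 = 0 + j2.675 Ω
Step 3 — Series combination: Z_total = R + L = 159 + j2.675 Ω = 159∠1.0° Ω.
Step 4 — Source phasor: V = 11.2∠-105.2° V = -2.937 - j10.81 V.
Step 5 — Current: I = V / Z = -0.01961 - j0.06765 A = 0.07043∠-106.2° A.
Step 6 — Complex power: S = V·I* = 0.7887 + j0.01327 VA.
Step 7 — Real power: P = Re(S) = 0.7887 W.
Step 8 — Reactive power: Q = Im(S) = 0.01327 VAR.
Step 9 — Apparent power: |S| = 0.7888 VA.
Step 10 — Power factor: PF = P/|S| = 0.9999 (lagging).

(a) P = 0.7887 W  (b) Q = 0.01327 VAR  (c) S = 0.7888 VA  (d) PF = 0.9999 (lagging)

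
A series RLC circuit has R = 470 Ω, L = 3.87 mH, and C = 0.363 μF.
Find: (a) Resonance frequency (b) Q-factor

Step 1 — Resonance condition Im(Z)=0 gives ω₀ = 1/√(LC).
Step 2 — ω₀ = 1/√(0.00387·3.63e-07) = 2.668e+04 rad/s.
Step 3 — f₀ = ω₀/(2π) = 4246 Hz.
Step 4 — Series Q: Q = ω₀L/R = 2.668e+04·0.00387/470 = 0.2197.

(a) f₀ = 4246 Hz  (b) Q = 0.2197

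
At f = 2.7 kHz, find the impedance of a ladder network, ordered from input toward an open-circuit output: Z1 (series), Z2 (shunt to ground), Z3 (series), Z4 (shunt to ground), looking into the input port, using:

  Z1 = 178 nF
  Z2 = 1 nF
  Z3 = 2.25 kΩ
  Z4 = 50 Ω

Step 1 — Angular frequency: ω = 2π·f = 2π·2700 = 1.696e+04 rad/s.
Step 2 — Component impedances:
  Z1: Z = 1/(jωC) = -j/(ω·C) = 0 - j331.2 Ω
  Z2: Z = 1/(jωC) = -j/(ω·C) = 0 - j5.895e+04 Ω
  Z3: Z = R = 2250 Ω
  Z4: Z = R = 50 Ω
Step 3 — Ladder network (open output): work backward from the far end, alternating series and parallel combinations. Z_in = 2297 - j420.8 Ω = 2335∠-10.4° Ω.

Z = 2297 - j420.8 Ω = 2335∠-10.4° Ω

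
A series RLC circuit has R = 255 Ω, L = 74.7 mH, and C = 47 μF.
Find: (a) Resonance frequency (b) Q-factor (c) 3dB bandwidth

Step 1 — Resonance condition Im(Z)=0 gives ω₀ = 1/√(LC).
Step 2 — ω₀ = 1/√(0.0747·4.7e-05) = 533.7 rad/s.
Step 3 — f₀ = ω₀/(2π) = 84.94 Hz.
Step 4 — Series Q: Q = ω₀L/R = 533.7·0.0747/255 = 0.1563.
Step 5 — 3dB bandwidth: Δω = ω₀/Q = 3414 rad/s; BW = Δω/(2π) = 543.3 Hz.

(a) f₀ = 84.94 Hz  (b) Q = 0.1563  (c) BW = 543.3 Hz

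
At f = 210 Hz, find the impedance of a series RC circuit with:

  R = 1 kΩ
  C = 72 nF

Step 1 — Angular frequency: ω = 2π·f = 2π·210 = 1319 rad/s.
Step 2 — Component impedances:
  R: Z = R = 1000 Ω
  C: Z = 1/(jωC) = -j/(ω·C) = 0 - j1.053e+04 Ω
Step 3 — Series combination: Z_total = R + C = 1000 - j1.053e+04 Ω = 1.057e+04∠-84.6° Ω.

Z = 1000 - j1.053e+04 Ω = 1.057e+04∠-84.6° Ω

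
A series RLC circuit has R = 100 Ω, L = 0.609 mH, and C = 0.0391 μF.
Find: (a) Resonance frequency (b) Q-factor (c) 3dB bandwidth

Step 1 — Resonance: ω₀ = 1/√(LC) = 1/√(0.000609·3.91e-08) = 2.049e+05 rad/s.
Step 2 — f₀ = ω₀/(2π) = 3.262e+04 Hz.
Step 3 — Series Q: Q = ω₀L/R = 2.049e+05·0.000609/100 = 1.248.
Step 4 — Bandwidth: Δω = ω₀/Q = 1.642e+05 rad/s; BW = Δω/(2π) = 2.613e+04 Hz.

(a) f₀ = 3.262e+04 Hz  (b) Q = 1.248  (c) BW = 2.613e+04 Hz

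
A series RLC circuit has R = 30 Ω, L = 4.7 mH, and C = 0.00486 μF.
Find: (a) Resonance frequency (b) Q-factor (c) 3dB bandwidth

Step 1 — Resonance: ω₀ = 1/√(LC) = 1/√(0.0047·4.86e-09) = 2.092e+05 rad/s.
Step 2 — f₀ = ω₀/(2π) = 3.33e+04 Hz.
Step 3 — Series Q: Q = ω₀L/R = 2.092e+05·0.0047/30 = 32.78.
Step 4 — Bandwidth: Δω = ω₀/Q = 6383 rad/s; BW = Δω/(2π) = 1016 Hz.

(a) f₀ = 3.33e+04 Hz  (b) Q = 32.78  (c) BW = 1016 Hz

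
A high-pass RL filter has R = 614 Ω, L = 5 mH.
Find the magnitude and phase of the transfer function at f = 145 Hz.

Step 1 — Angular frequency: ω = 2π·145 = 911.1 rad/s.
Step 2 — Transfer function: H(jω) = jωL/(R + jωL).
Step 3 — Numerator jωL = j·4.555; denominator R + jωL = 614 + j4.555.
Step 4 — H = 5.504e-05 + j0.007419.
Step 5 — Magnitude: |H| = 0.007419 (-42.6 dB); phase: φ = 89.6°.

|H| = 0.007419 (-42.6 dB), φ = 89.6°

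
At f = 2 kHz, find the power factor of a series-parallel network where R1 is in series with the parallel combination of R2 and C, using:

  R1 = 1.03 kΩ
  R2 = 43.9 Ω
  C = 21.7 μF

Step 1 — Angular frequency: ω = 2π·f = 2π·2000 = 1.257e+04 rad/s.
Step 2 — Component impedances:
  R1: Z = R = 1030 Ω
  R2: Z = R = 43.9 Ω
  C: Z = 1/(jωC) = -j/(ω·C) = 0 - j3.667 Ω
Step 3 — Parallel branch: R2 || C = 1/(1/R2 + 1/C) = 0.3042 - j3.642 Ω.
Step 4 — Series with R1: Z_total = R1 + (R2 || C) = 1030 - j3.642 Ω = 1030∠-0.2° Ω.
Step 5 — Power factor: PF = cos(φ) = Re(Z)/|Z| = 1030/1030 = 1.
Step 6 — Type: Im(Z) = -3.642 ⇒ leading (phase φ = -0.2°).

PF = 1 (leading, φ = -0.2°)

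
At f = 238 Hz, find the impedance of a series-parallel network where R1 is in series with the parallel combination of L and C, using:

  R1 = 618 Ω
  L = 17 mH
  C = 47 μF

Step 1 — Angular frequency: ω = 2π·f = 2π·238 = 1495 rad/s.
Step 2 — Component impedances:
  R1: Z = R = 618 Ω
  L: Z = jωL = j·1495·0.017 = 0 + j25.42 Ω
  C: Z = 1/(jωC) = -j/(ω·C) = 0 - j14.23 Ω
Step 3 — Parallel branch: L || C = 1/(1/L + 1/C) = 0 - j32.31 Ω.
Step 4 — Series with R1: Z_total = R1 + (L || C) = 618 - j32.31 Ω = 618.8∠-3.0° Ω.

Z = 618 - j32.31 Ω = 618.8∠-3.0° Ω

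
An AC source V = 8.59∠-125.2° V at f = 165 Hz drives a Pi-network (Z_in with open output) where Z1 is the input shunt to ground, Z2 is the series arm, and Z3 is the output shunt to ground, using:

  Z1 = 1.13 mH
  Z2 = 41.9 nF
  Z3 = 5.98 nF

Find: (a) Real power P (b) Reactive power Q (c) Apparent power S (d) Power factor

Step 1 — Angular frequency: ω = 2π·f = 2π·165 = 1037 rad/s.
Step 2 — Component impedances:
  Z1: Z = jωL = j·1037·0.00113 = 0 + j1.171 Ω
  Z2: Z = 1/(jωC) = -j/(ω·C) = 0 - j2.302e+04 Ω
  Z3: Z = 1/(jωC) = -j/(ω·C) = 0 - j1.613e+05 Ω
Step 3 — With open output, the series arm Z2 and the output shunt Z3 appear in series to ground: Z2 + Z3 = 0 - j1.843e+05 Ω.
Step 4 — Parallel with input shunt Z1: Z_in = Z1 || (Z2 + Z3) = 0 + j1.172 Ω = 1.172∠90.0° Ω.
Step 5 — Source phasor: V = 8.59∠-125.2° V = -4.952 - j7.019 V.
Step 6 — Current: I = V / Z = -5.992 + j4.227 A = 7.332∠144.8° A.
Step 7 — Complex power: S = V·I* = 0 + j62.99 VA.
Step 8 — Real power: P = Re(S) = 0 W.
Step 9 — Reactive power: Q = Im(S) = 62.99 VAR.
Step 10 — Apparent power: |S| = 62.99 VA.
Step 11 — Power factor: PF = P/|S| = 0 (lagging).

(a) P = 0 W  (b) Q = 62.99 VAR  (c) S = 62.99 VA  (d) PF = 0 (lagging)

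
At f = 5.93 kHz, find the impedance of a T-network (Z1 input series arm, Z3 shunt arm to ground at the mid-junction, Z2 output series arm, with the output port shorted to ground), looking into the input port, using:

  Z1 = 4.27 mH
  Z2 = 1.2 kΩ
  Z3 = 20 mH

Step 1 — Angular frequency: ω = 2π·f = 2π·5930 = 3.726e+04 rad/s.
Step 2 — Component impedances:
  Z1: Z = jωL = j·3.726e+04·0.00427 = 0 + j159.1 Ω
  Z2: Z = R = 1200 Ω
  Z3: Z = jωL = j·3.726e+04·0.02 = 0 + j745.2 Ω
Step 3 — With the output port shorted to ground, the output series arm Z2 runs from the junction to ground; the shunt arm Z3 also runs from the junction to ground. They appear in parallel: Z3 || Z2 = 334 + j537.8 Ω.
Step 4 — Series with input arm Z1: Z_in = Z1 + (Z3 || Z2) = 334 + j696.9 Ω = 772.8∠64.4° Ω.

Z = 334 + j696.9 Ω = 772.8∠64.4° Ω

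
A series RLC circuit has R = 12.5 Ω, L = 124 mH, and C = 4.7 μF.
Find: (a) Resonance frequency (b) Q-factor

Step 1 — Resonance condition Im(Z)=0 gives ω₀ = 1/√(LC).
Step 2 — ω₀ = 1/√(0.124·4.7e-06) = 1310 rad/s.
Step 3 — f₀ = ω₀/(2π) = 208.5 Hz.
Step 4 — Series Q: Q = ω₀L/R = 1310·0.124/12.5 = 12.99.

(a) f₀ = 208.5 Hz  (b) Q = 12.99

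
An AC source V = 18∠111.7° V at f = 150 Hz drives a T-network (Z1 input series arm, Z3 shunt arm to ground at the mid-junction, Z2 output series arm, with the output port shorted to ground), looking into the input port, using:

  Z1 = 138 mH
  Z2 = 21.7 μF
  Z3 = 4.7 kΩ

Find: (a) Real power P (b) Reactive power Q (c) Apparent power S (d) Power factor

Step 1 — Angular frequency: ω = 2π·f = 2π·150 = 942.5 rad/s.
Step 2 — Component impedances:
  Z1: Z = jωL = j·942.5·0.138 = 0 + j130.1 Ω
  Z2: Z = 1/(jωC) = -j/(ω·C) = 0 - j48.9 Ω
  Z3: Z = R = 4700 Ω
Step 3 — With the output port shorted to ground, the output series arm Z2 runs from the junction to ground; the shunt arm Z3 also runs from the junction to ground. They appear in parallel: Z3 || Z2 = 0.5086 - j48.89 Ω.
Step 4 — Series with input arm Z1: Z_in = Z1 + (Z3 || Z2) = 0.5086 + j81.17 Ω = 81.17∠89.6° Ω.
Step 5 — Source phasor: V = 18∠111.7° V = -6.655 + j16.72 V.
Step 6 — Current: I = V / Z = 0.2055 + j0.08328 A = 0.2217∠22.1° A.
Step 7 — Complex power: S = V·I* = 0.02501 + j3.991 VA.
Step 8 — Real power: P = Re(S) = 0.02501 W.
Step 9 — Reactive power: Q = Im(S) = 3.991 VAR.
Step 10 — Apparent power: |S| = 3.991 VA.
Step 11 — Power factor: PF = P/|S| = 0.006266 (lagging).

(a) P = 0.02501 W  (b) Q = 3.991 VAR  (c) S = 3.991 VA  (d) PF = 0.006266 (lagging)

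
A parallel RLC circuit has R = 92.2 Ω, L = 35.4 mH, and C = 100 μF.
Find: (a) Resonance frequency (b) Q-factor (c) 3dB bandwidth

Step 1 — Resonance: ω₀ = 1/√(LC) = 1/√(0.0354·0.0001) = 531.5 rad/s.
Step 2 — f₀ = ω₀/(2π) = 84.59 Hz.
Step 3 — Parallel Q: Q = R/(ω₀L) = 92.2/(531.5·0.0354) = 4.9.
Step 4 — Bandwidth: Δω = ω₀/Q = 108.5 rad/s; BW = Δω/(2π) = 17.26 Hz.

(a) f₀ = 84.59 Hz  (b) Q = 4.9  (c) BW = 17.26 Hz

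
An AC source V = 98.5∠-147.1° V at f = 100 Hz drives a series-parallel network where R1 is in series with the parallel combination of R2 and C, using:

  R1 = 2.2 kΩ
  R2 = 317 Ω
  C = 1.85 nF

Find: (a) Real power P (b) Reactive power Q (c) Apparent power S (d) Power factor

Step 1 — Angular frequency: ω = 2π·f = 2π·100 = 628.3 rad/s.
Step 2 — Component impedances:
  R1: Z = R = 2200 Ω
  R2: Z = R = 317 Ω
  C: Z = 1/(jωC) = -j/(ω·C) = 0 - j8.603e+05 Ω
Step 3 — Parallel branch: R2 || C = 1/(1/R2 + 1/C) = 317 - j0.1168 Ω.
Step 4 — Series with R1: Z_total = R1 + (R2 || C) = 2517 - j0.1168 Ω = 2517∠-0.0° Ω.
Step 5 — Source phasor: V = 98.5∠-147.1° V = -82.7 - j53.5 V.
Step 6 — Current: I = V / Z = -0.03286 - j0.02126 A = 0.03913∠-147.1° A.
Step 7 — Complex power: S = V·I* = 3.855 - j0.0001789 VA.
Step 8 — Real power: P = Re(S) = 3.855 W.
Step 9 — Reactive power: Q = Im(S) = -0.0001789 VAR.
Step 10 — Apparent power: |S| = 3.855 VA.
Step 11 — Power factor: PF = P/|S| = 1 (leading).

(a) P = 3.855 W  (b) Q = -0.0001789 VAR  (c) S = 3.855 VA  (d) PF = 1 (leading)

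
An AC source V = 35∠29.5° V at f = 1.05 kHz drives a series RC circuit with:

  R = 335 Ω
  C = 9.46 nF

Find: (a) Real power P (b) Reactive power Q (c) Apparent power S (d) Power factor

Step 1 — Angular frequency: ω = 2π·f = 2π·1050 = 6597 rad/s.
Step 2 — Component impedances:
  R: Z = R = 335 Ω
  C: Z = 1/(jωC) = -j/(ω·C) = 0 - j1.602e+04 Ω
Step 3 — Series combination: Z_total = R + C = 335 - j1.602e+04 Ω = 1.603e+04∠-88.8° Ω.
Step 4 — Source phasor: V = 35∠29.5° V = 30.46 + j17.23 V.
Step 5 — Current: I = V / Z = -0.001035 + j0.001923 A = 0.002184∠118.3° A.
Step 6 — Complex power: S = V·I* = 0.001598 - j0.07642 VA.
Step 7 — Real power: P = Re(S) = 0.001598 W.
Step 8 — Reactive power: Q = Im(S) = -0.07642 VAR.
Step 9 — Apparent power: |S| = 0.07644 VA.
Step 10 — Power factor: PF = P/|S| = 0.0209 (leading).

(a) P = 0.001598 W  (b) Q = -0.07642 VAR  (c) S = 0.07644 VA  (d) PF = 0.0209 (leading)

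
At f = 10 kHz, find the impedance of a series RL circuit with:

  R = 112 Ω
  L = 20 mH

Step 1 — Angular frequency: ω = 2π·f = 2π·1e+04 = 6.283e+04 rad/s.
Step 2 — Component impedances:
  R: Z = R = 112 Ω
  L: Z = jωL = j·6.283e+04·0.02 = 0 + j1257 Ω
Step 3 — Series combination: Z_total = R + L = 112 + j1257 Ω = 1262∠84.9° Ω.

Z = 112 + j1257 Ω = 1262∠84.9° Ω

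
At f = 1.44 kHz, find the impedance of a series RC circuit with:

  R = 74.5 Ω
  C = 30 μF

Step 1 — Angular frequency: ω = 2π·f = 2π·1440 = 9048 rad/s.
Step 2 — Component impedances:
  R: Z = R = 74.5 Ω
  C: Z = 1/(jωC) = -j/(ω·C) = 0 - j3.684 Ω
Step 3 — Series combination: Z_total = R + C = 74.5 - j3.684 Ω = 74.59∠-2.8° Ω.

Z = 74.5 - j3.684 Ω = 74.59∠-2.8° Ω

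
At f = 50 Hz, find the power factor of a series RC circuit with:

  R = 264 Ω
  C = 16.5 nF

Step 1 — Angular frequency: ω = 2π·f = 2π·50 = 314.2 rad/s.
Step 2 — Component impedances:
  R: Z = R = 264 Ω
  C: Z = 1/(jωC) = -j/(ω·C) = 0 - j1.929e+05 Ω
Step 3 — Series combination: Z_total = R + C = 264 - j1.929e+05 Ω = 1.929e+05∠-89.9° Ω.
Step 4 — Power factor: PF = cos(φ) = Re(Z)/|Z| = 264/1.9292e+05 = 0.001368.
Step 5 — Type: Im(Z) = -1.929e+05 ⇒ leading (phase φ = -89.9°).

PF = 0.001368 (leading, φ = -89.9°)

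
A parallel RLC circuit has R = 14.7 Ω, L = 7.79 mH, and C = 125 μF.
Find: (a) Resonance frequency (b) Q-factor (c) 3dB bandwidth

Step 1 — Resonance: ω₀ = 1/√(LC) = 1/√(0.00779·0.000125) = 1013 rad/s.
Step 2 — f₀ = ω₀/(2π) = 161.3 Hz.
Step 3 — Parallel Q: Q = R/(ω₀L) = 14.7/(1013·0.00779) = 1.862.
Step 4 — Bandwidth: Δω = ω₀/Q = 544.2 rad/s; BW = Δω/(2π) = 86.61 Hz.

(a) f₀ = 161.3 Hz  (b) Q = 1.862  (c) BW = 86.61 Hz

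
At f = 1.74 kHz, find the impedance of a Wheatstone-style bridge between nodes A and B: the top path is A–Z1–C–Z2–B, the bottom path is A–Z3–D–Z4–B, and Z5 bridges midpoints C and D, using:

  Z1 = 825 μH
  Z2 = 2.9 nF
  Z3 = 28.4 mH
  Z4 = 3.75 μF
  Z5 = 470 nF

Step 1 — Angular frequency: ω = 2π·f = 2π·1740 = 1.093e+04 rad/s.
Step 2 — Component impedances:
  Z1: Z = jωL = j·1.093e+04·0.000825 = 0 + j9.02 Ω
  Z2: Z = 1/(jωC) = -j/(ω·C) = 0 - j3.154e+04 Ω
  Z3: Z = jωL = j·1.093e+04·0.0284 = 0 + j310.5 Ω
  Z4: Z = 1/(jωC) = -j/(ω·C) = 0 - j24.39 Ω
  Z5: Z = 1/(jωC) = -j/(ω·C) = 0 - j194.6 Ω
Step 3 — Bridge requires nodal analysis (the Z5 bridge couples midpoints C and D, so the two paths cannot be reduced to a simple series/parallel combination). Setting node B to ground and injecting 1 A at node A, the 3-node admittance system at A, C, D solves to V_A = Z_AB = 0 - j477.7 Ω = 477.7∠-90.0° Ω.

Z = 0 - j477.7 Ω = 477.7∠-90.0° Ω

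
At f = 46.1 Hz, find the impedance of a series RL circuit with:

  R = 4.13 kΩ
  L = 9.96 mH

Step 1 — Angular frequency: ω = 2π·f = 2π·46.1 = 289.7 rad/s.
Step 2 — Component impedances:
  R: Z = R = 4130 Ω
  L: Z = jωL = j·289.7·0.00996 = 0 + j2.885 Ω
Step 3 — Series combination: Z_total = R + L = 4130 + j2.885 Ω = 4130∠0.0° Ω.

Z = 4130 + j2.885 Ω = 4130∠0.0° Ω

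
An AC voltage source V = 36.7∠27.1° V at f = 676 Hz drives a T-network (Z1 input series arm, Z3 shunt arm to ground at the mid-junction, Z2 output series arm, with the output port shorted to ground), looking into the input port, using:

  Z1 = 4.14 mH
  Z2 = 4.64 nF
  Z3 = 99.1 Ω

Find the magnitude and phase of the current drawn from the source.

Step 1 — Angular frequency: ω = 2π·f = 2π·676 = 4247 rad/s.
Step 2 — Component impedances:
  Z1: Z = jωL = j·4247·0.00414 = 0 + j17.58 Ω
  Z2: Z = 1/(jωC) = -j/(ω·C) = 0 - j5.074e+04 Ω
  Z3: Z = R = 99.1 Ω
Step 3 — With the output port shorted to ground, the output series arm Z2 runs from the junction to ground; the shunt arm Z3 also runs from the junction to ground. They appear in parallel: Z3 || Z2 = 99.1 - j0.1935 Ω.
Step 4 — Series with input arm Z1: Z_in = Z1 + (Z3 || Z2) = 99.1 + j17.39 Ω = 100.6∠10.0° Ω.
Step 5 — Source phasor: V = 36.7∠27.1° V = 32.67 + j16.72 V.
Step 6 — Ohm's law: I = V / Z_total = (32.67 + j16.72) / (99.1 + j17.39) = 0.3485 + j0.1075 A.
Step 7 — Convert to polar: |I| = 0.3648 A, ∠I = 17.1°.

I = 0.3648∠17.1° A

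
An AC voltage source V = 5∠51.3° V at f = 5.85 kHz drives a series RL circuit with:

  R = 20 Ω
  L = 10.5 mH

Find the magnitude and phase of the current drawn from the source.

Step 1 — Angular frequency: ω = 2π·f = 2π·5850 = 3.676e+04 rad/s.
Step 2 — Component impedances:
  R: Z = R = 20 Ω
  L: Z = jωL = j·3.676e+04·0.0105 = 0 + j385.9 Ω
Step 3 — Series combination: Z_total = R + L = 20 + j385.9 Ω = 386.5∠87.0° Ω.
Step 4 — Source phasor: V = 5∠51.3° V = 3.126 + j3.902 V.
Step 5 — Ohm's law: I = V / Z_total = (3.126 + j3.902) / (20 + j385.9) = 0.0105 - j0.007556 A.
Step 6 — Convert to polar: |I| = 0.01294 A, ∠I = -35.7°.

I = 0.01294∠-35.7° A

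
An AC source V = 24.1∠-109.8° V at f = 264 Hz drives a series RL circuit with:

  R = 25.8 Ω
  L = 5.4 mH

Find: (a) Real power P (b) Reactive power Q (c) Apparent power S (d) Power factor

Step 1 — Angular frequency: ω = 2π·f = 2π·264 = 1659 rad/s.
Step 2 — Component impedances:
  R: Z = R = 25.8 Ω
  L: Z = jωL = j·1659·0.0054 = 0 + j8.957 Ω
Step 3 — Series combination: Z_total = R + L = 25.8 + j8.957 Ω = 27.31∠19.1° Ω.
Step 4 — Source phasor: V = 24.1∠-109.8° V = -8.164 - j22.68 V.
Step 5 — Current: I = V / Z = -0.5547 - j0.6863 A = 0.8824∠-128.9° A.
Step 6 — Complex power: S = V·I* = 20.09 + j6.975 VA.
Step 7 — Real power: P = Re(S) = 20.09 W.
Step 8 — Reactive power: Q = Im(S) = 6.975 VAR.
Step 9 — Apparent power: |S| = 21.27 VA.
Step 10 — Power factor: PF = P/|S| = 0.9447 (lagging).

(a) P = 20.09 W  (b) Q = 6.975 VAR  (c) S = 21.27 VA  (d) PF = 0.9447 (lagging)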